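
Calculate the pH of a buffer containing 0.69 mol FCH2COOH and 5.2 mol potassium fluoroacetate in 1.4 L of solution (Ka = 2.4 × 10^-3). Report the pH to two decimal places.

pKa = −log(2.4 × 10^-3) = 2.620
Using pH = pKa + log([base]/[acid]) with [base]/[acid] = 5.2/0.69:
pH = 2.620 + (+0.877) = 3.50

pH = 3.50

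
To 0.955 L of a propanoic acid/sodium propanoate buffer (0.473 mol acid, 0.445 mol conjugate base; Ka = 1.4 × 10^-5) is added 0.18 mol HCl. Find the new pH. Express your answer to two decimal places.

Added H+ converts CH3CH2COO- to CH3CH2COOH: CH3CH2COOH → 0.653 mol, CH3CH2COO- → 0.265 mol.
pKa = −log(1.4 × 10^-5) = 4.854
Henderson–Hasselbalch with mole ratio 0.265/0.653: pH = 4.854 + (-0.392)

pH = 4.46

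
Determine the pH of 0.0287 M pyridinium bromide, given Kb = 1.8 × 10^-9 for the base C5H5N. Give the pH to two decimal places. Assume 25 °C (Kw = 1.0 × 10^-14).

pH = 3.40

C5H5NH+ is the conjugate acid of the weak base C5H5N.
Ka = Kw/Kb = 1.0×10^-14 / 1.8 × 10^-9 = 5.56 × 10^-6
Let x = [H+] at equilibrium. Ka = x²/(0.0287 − x).
Neglecting x in the denominator: x = √(5.56 × 10^-6 × 0.0287) = 3.99 × 10^-4 M
pH = −log[H+] = −log(3.99 × 10^-4) = 3.40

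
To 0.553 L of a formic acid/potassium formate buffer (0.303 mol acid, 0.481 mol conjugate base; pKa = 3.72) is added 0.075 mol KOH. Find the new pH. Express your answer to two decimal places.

pH = 4.11

OH- converts HCOOH to HCOO-: HCOOH → 0.228 mol, HCOO- → 0.556 mol.
pH = pKa + log(n_HCOO-/n_HCOOH) = 3.72 + log(0.556/0.228) = 3.72 + (+0.387)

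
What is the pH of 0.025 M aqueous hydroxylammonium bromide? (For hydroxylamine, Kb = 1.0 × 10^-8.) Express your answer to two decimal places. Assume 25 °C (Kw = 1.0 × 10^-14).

pH = 3.80

NH3OH+ is the conjugate acid of the weak base NH2OH.
Ka = Kw/Kb = 1.0×10^-14 / 1.0 × 10^-8 = 1.00 × 10^-6
From the ICE table, Ka = x²/(0.025 − x) = 1.00 × 10^-6.
Neglecting x in the denominator: x = √(1.00 × 10^-6 × 0.025) = 1.58 × 10^-4 M
Check: 0.63% ionized — well under 5%, approximation valid.
pH = −log[H+] = −log(1.58 × 10^-4) = 3.80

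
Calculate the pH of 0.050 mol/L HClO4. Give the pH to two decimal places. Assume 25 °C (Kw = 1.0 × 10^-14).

pH = 1.30

HClO4 is a strong acid and dissociates completely, so [H+] = 0.050 M.
pH = -log(0.05) = 1.30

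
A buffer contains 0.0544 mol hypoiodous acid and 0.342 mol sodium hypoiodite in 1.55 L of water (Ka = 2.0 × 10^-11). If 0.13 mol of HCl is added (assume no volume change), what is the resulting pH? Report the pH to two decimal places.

Added H+ converts OI- to HOI: HOI → 0.184 mol, OI- → 0.212 mol.
pKa = −log(2.0 × 10^-11) = 10.699
pH = pKa + log(n_OI-/n_HOI) = 10.699 + log(0.212/0.184) = 10.699 + (+0.062)

pH = 10.76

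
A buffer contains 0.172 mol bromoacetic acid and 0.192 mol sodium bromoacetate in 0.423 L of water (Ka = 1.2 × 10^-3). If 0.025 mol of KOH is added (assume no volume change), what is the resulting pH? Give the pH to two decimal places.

pH = 3.09

After neutralization: n(BrCH2COOH) = 0.147 mol, n(BrCH2COO-) = 0.217 mol.
pKa = −log(1.2 × 10^-3) = 2.921
pH = pKa + log([A⁻]/[HA]) = 2.921 + log(0.217/0.147) = 2.921 +0.169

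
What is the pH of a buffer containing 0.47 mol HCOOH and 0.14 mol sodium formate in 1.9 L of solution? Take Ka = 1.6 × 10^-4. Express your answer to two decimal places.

pH = 3.27

pKa = −log(1.6 × 10^-4) = 3.796
pH = pKa + log([A⁻]/[HA]) = 3.796 + log(0.14/0.47)
pH = 3.796 + (-0.526) = 3.27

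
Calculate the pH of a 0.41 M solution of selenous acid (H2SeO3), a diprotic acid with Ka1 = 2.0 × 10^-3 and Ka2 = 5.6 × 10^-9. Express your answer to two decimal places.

Ka1 ≫ Ka2, so treat the first dissociation as the only significant source of H+.
Ka1 = x²/(0.41 − x) = 2.0 × 10^-3
Solving the quadratic: x = (−Ka1 + √(Ka1² + 4·Ka1·C₀))/2 = 2.77 × 10^-2 M
pH = −log(2.77 × 10^-2) = 1.56

pH = 1.56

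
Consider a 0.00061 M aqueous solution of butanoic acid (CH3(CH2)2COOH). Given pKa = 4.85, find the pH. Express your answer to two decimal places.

CH3(CH2)2COOH ⇌ CH3(CH2)2COO- + H+
Ka = 10^(−4.85) = 1.41 × 10^-5
From the ICE table, Ka = x²/(0.00061 − x) = 1.41 × 10^-5.
Here C₀/Ka ≈ 43.3, so the small-x approximation fails. Use the quadratic:
x = (−Ka + √(Ka² + 4·Ka·C₀))/2 = 8.60 × 10^-5 M
pH = −log(8.60 × 10^-5) = 4.07

pH = 4.07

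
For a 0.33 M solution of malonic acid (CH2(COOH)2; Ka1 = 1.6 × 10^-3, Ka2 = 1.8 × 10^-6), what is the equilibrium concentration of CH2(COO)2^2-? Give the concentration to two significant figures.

First ionization gives [H+] ≈ [CH2(COOH)COO-] = 2.22 × 10^-2 M.
Second step: Ka2 = [H+][CH2(COO)2^2-]/[CH2(COOH)COO-] ≈ [CH2(COO)2^2-] (since [H+] ≈ [CH2(COOH)COO-]).
So [CH2(COO)2^2-] ≈ Ka2.

1.8 × 10^-6 M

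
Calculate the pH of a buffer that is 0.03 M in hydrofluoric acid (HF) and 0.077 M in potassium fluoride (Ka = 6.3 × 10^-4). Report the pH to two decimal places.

pKa = −log(6.3 × 10^-4) = 3.201
pH = pKa + log([A⁻]/[HA]) = 3.201 + log(0.077/0.03)
pH = 3.201 + (+0.409) = 3.61

pH = 3.61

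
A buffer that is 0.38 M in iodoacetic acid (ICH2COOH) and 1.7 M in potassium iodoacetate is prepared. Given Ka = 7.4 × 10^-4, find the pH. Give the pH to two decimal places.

pH = 3.78

pKa = −log(7.4 × 10^-4) = 3.131
Using pH = pKa + log([base]/[acid]) with [base]/[acid] = 1.7/0.38:
pH = 3.131 + (+0.651) = 3.78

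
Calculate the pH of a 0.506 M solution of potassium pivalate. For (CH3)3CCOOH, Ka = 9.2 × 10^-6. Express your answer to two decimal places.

pH = 9.37

(CH3)3CCOO- is the conjugate base of the weak acid (CH3)3CCOOH.
Kb = Kw/Ka = 1.0×10^-14 / 9.2 × 10^-6 = 1.09 × 10^-9
Kb = [OH-]²/(0.506 − [OH-]) = 1.09 × 10^-9
Neglecting [OH-] in the denominator: [OH-] = √(1.09 × 10^-9 × 0.506) = 2.35 × 10^-5 M
pOH = 4.63, so pH = 14.00 − pOH = 9.37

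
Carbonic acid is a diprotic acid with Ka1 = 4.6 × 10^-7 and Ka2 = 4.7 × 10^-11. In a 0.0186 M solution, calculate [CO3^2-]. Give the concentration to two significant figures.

4.7 × 10^-11 M

First ionization gives [H+] ≈ [HCO3-] = 9.25 × 10^-5 M.
Second step: Ka2 = [H+][CO3^2-]/[HCO3-] ≈ [CO3^2-] (since [H+] ≈ [HCO3-]).
So [CO3^2-] ≈ Ka2.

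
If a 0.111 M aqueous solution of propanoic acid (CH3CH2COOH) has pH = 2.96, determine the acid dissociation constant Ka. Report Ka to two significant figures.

Ka = 1.1 × 10^-5

[H+] = 10^(-2.96) = 1.10 × 10^-3 M
At equilibrium [HA] = 0.111 − 1.10 × 10^-3 = 1.10 × 10^-1 M
Ka = [H+][A-]/[HA] = (1.10 × 10^-3)² / 1.10 × 10^-1 = 1.1 × 10^-5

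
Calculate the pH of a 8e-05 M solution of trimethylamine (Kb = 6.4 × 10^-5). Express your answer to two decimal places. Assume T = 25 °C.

pH = 9.67

(CH3)3N + H2O ⇌ (CH3)3NH+ + OH-
From the ICE table, Kb = [OH-]²/(8e-05 − [OH-]) = 6.4 × 10^-5.
[OH-] is not negligible relative to C₀; solve [OH-]² + 6.4e-05·[OH-] − 5.12e-09 = 0.
[OH-] = (−Kb + √(Kb² + 4·Kb·C₀))/2 = 4.64 × 10^-5 M
pOH = −log(4.64 × 10^-5) = 4.33; pH = 14.00 − 4.33 = 9.67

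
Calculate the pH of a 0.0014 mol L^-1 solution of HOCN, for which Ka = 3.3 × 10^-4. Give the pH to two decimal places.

pH = 3.27

HOCN ⇌ OCN- + H+
From the ICE table, Ka = [H+]²/(0.0014 − [H+]) = 3.3 × 10^-4.
Here C₀/Ka ≈ 4.24, so the small-[H+] approximation fails. Use the quadratic:
[H+] = [−0.00033 + √(0.00033² + 1.85e-06)]/2 = 5.34 × 10^-4 M
pH = −log(5.34 × 10^-4) = 3.27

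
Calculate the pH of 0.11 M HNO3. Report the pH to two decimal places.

pH = 0.96

HNO3 is a strong acid and dissociates completely, so [H+] = 0.11 M.
pH = -log(0.11) = 0.96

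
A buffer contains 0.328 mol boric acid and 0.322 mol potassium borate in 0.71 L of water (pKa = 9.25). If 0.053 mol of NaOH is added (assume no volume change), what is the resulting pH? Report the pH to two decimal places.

pH = 9.38

After neutralization: n(B(OH)3) = 0.275 mol, n(B(OH)4-) = 0.375 mol.
pH = pKa + log([A⁻]/[HA]) = 9.25 + log(0.375/0.275) = 9.25 +0.135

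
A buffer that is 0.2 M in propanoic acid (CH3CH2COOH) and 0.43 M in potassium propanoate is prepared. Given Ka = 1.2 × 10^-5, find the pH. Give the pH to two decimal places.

pH = 5.25

pKa = −log(1.2 × 10^-5) = 4.921
Henderson–Hasselbalch: pH = pKa + log([CH3CH2COO-]/[CH3CH2COOH]) = 4.921 + log(0.43/0.2)
pH = 4.921 + (+0.332) = 5.25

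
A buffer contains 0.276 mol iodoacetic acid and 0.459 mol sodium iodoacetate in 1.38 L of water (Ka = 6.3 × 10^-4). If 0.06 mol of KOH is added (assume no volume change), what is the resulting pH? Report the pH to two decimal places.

After neutralization: n(ICH2COOH) = 0.216 mol, n(ICH2COO-) = 0.519 mol.
pKa = −log(6.3 × 10^-4) = 3.201
pH = pKa + log(n_ICH2COO-/n_ICH2COOH) = 3.201 + log(0.519/0.216) = 3.201 + (+0.381)

pH = 3.58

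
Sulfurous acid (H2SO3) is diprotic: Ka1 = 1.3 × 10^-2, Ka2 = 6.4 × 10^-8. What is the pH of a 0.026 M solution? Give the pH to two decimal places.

Ka1 ≫ Ka2, so treat the first dissociation as the only significant source of H+.
Ka1 = x²/(0.026 − x) = 1.3 × 10^-2
Solving the quadratic: x = (−Ka1 + √(Ka1² + 4·Ka1·C₀))/2 = 1.30 × 10^-2 M
pH = −log(1.30 × 10^-2) = 1.89

pH = 1.89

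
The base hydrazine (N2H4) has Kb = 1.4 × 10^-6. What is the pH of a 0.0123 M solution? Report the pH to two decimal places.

N2H4 + H2O ⇌ N2H5+ + OH-
From the ICE table, Kb = [OH-]²/(0.0123 − [OH-]) = 1.4 × 10^-6.
Neglecting [OH-] in the denominator: [OH-] = √(1.4 × 10^-6 × 0.0123) = 1.31 × 10^-4 M
pOH = −log(1.31 × 10^-4) = 3.88; pH = 14.00 − 3.88 = 10.12

pH = 10.12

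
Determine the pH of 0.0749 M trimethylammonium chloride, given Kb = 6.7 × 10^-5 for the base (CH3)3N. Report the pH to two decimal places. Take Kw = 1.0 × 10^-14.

(CH3)3NH+ is the conjugate acid of the weak base (CH3)3N.
Ka = Kw/Kb = 1.0×10^-14 / 6.7 × 10^-5 = 1.49 × 10^-10
From the ICE table, Ka = x²/(0.0749 − x) = 1.49 × 10^-10.
Since Ka ≪ C₀, x ≈ √(Ka·C₀) = 3.34 × 10^-6 M.
(x/C₀ = 0.0045% < 5%, so the approximation holds.)
pH = −log(3.34 × 10^-6) = 5.48

pH = 5.48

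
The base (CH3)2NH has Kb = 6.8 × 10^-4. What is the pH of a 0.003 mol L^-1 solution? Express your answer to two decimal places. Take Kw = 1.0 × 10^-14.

(CH3)2NH + H2O ⇌ (CH3)2NH2+ + OH-
Kb = x²/(0.003 − x) = 6.8 × 10^-4
The 5% rule fails; solving x² + Kb·x − Kb·C₀ = 0 exactly:
x = [−0.00068 + √(0.00068² + 8.16e-06)]/2 = 1.13 × 10^-3 M
pOH = −log(1.13 × 10^-3) = 2.95; pH = 14.00 − 2.95 = 11.05

pH = 11.05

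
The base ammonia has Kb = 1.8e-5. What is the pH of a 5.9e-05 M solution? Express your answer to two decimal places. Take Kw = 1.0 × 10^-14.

pH = 9.39

NH3 + H2O ⇌ NH4+ + OH-
Kb = [OH-]²/(5.9e-05 − [OH-]) = 1.8 × 10^-5
[OH-] is not negligible relative to C₀; solve [OH-]² + 1.8e-05·[OH-] − 1.06e-09 = 0.
[OH-] = [−1.8e-05 + √(1.8e-05² + 4.25e-09)]/2 = 2.48 × 10^-5 M
pOH = −log(2.48 × 10^-5) = 4.61; pH = 14.00 − 4.61 = 9.39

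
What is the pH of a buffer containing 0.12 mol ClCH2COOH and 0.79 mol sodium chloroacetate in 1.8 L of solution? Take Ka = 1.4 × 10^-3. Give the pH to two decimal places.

pKa = −log(1.4 × 10^-3) = 2.854
Using pH = pKa + log([base]/[acid]) with [base]/[acid] = 0.79/0.12:
pH = 2.854 + (+0.818) = 3.67

pH = 3.67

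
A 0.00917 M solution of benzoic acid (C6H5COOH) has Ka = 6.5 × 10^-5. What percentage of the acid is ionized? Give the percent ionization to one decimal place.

C6H5COOH ⇌ C6H5COO- + H+; let x = [H+] at equilibrium.
Ka = x²/(C₀ − x); solving the quadratic gives x = 7.40 × 10^-4 M.
Fraction ionized = 7.40 × 10^-4 / 0.00917 = 0.0807 → 8.1%

8.1%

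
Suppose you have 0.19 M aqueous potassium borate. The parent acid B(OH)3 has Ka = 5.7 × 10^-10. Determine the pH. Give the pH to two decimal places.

pH = 11.26

B(OH)4- is the conjugate base of the weak acid B(OH)3.
Kb = Kw/Ka = 1.0×10^-14 / 5.7 × 10^-10 = 1.75 × 10^-5
Kb = [OH-]²/(0.19 − [OH-]) = 1.75 × 10^-5
Since Kb ≪ C₀, [OH-] ≈ √(Kb·C₀) = 1.82 × 10^-3 M.
pOH = −log(1.82 × 10^-3) = 2.74; pH = 14.00 − 2.74 = 11.26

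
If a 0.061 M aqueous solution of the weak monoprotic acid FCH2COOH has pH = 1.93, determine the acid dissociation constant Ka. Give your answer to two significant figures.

Ka = 2.8 × 10^-3

[H+] = 10^(-1.93) = 1.17 × 10^-2 M
At equilibrium [HA] = 0.061 − 1.17 × 10^-2 = 4.93 × 10^-2 M
Ka = [H+][A-]/[HA] = (1.17 × 10^-2)² / 4.93 × 10^-2 = 2.8 × 10^-3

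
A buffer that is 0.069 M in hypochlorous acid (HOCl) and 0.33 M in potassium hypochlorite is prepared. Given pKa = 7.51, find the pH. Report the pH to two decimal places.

Using pH = pKa + log([base]/[acid]) with [base]/[acid] = 0.33/0.069:
pH = 7.51 + (+0.680) = 8.19

pH = 8.19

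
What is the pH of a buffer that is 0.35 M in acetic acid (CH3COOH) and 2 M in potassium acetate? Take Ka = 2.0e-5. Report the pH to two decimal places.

pKa = −log(2.0 × 10^-5) = 4.699
Using pH = pKa + log([base]/[acid]) with [base]/[acid] = 2/0.35:
pH = 4.699 + (+0.757) = 5.46

pH = 5.46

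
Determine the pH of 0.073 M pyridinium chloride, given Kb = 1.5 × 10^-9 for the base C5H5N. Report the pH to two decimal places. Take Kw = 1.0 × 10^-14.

pH = 3.16

C5H5NH+ is the conjugate acid of the weak base C5H5N.
Ka = Kw/Kb = 1.0×10^-14 / 1.5 × 10^-9 = 6.67 × 10^-6
Let x = [H+] at equilibrium. Ka = x²/(0.073 − x).
Assume x ≪ 0.073: x ≈ √(6.67 × 10^-6 × 0.073) = 6.98 × 10^-4 M
pH = −log[H+] = −log(6.98 × 10^-4) = 3.16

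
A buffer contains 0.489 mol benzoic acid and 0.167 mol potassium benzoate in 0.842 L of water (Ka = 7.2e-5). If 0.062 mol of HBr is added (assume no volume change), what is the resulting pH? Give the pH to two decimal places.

pH = 3.42

Added H+ converts C6H5COO- to C6H5COOH: C6H5COOH → 0.551 mol, C6H5COO- → 0.105 mol.
pKa = −log(7.2 × 10^-5) = 4.143
pH = pKa + log(n_C6H5COO-/n_C6H5COOH) = 4.143 + log(0.105/0.551) = 4.143 + (-0.720)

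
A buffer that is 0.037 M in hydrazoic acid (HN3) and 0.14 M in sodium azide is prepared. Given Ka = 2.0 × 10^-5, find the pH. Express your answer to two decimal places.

pKa = −log(2.0 × 10^-5) = 4.699
Henderson–Hasselbalch: pH = pKa + log([N3-]/[HN3]) = 4.699 + log(0.14/0.037)
pH = 4.699 + (+0.578) = 5.28

pH = 5.28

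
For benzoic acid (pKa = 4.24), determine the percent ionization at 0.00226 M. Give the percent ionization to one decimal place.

14.7%

C6H5COOH ⇌ C6H5COO- + H+; let x = [H+] at equilibrium.
Ka = 10^(−4.24) = 5.75 × 10^-5
Solve x² + 5.75e-05x − 1.3e-07 = 0 → x = 3.33 × 10^-4 M
Fraction ionized = 3.33 × 10^-4 / 0.00226 = 0.1473 → 14.7%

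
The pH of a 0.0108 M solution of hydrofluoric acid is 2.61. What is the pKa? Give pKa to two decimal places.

[H+] = 10^(-2.61) = 2.45 × 10^-3 M
At equilibrium [HA] = 0.0108 − 2.45 × 10^-3 = 8.35 × 10^-3 M
Ka = [H+][A-]/[HA] = (2.45 × 10^-3)² / 8.35 × 10^-3 = 7.19 × 10^-4
pKa = -log(7.19 × 10^-4) = 3.14

pKa = 3.14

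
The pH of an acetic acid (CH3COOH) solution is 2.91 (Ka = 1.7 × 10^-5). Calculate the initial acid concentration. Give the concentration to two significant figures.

C₀ = 9.0 × 10^-2 M

[H+] = 10^(-2.91) = 1.23 × 10^-3 M = x
Ka = x²/(C₀ − x) ⇒ C₀ = x + x²/Ka
C₀ = 1.23 × 10^-3 + (1.23 × 10^-3)²/(1.7 × 10^-5) = 9.02 × 10^-2 M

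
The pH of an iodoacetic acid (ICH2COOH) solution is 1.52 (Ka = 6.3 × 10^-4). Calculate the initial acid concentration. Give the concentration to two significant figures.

C₀ = 1.5 M

[H+] = 10^(-1.52) = 3.02 × 10^-2 M = x
Ka = x²/(C₀ − x) ⇒ C₀ = x + x²/Ka
C₀ = 3.02 × 10^-2 + (3.02 × 10^-2)²/(6.3 × 10^-4) = 1.48 M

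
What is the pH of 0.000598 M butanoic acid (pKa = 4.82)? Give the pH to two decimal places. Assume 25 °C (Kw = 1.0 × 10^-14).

CH3(CH2)2COOH ⇌ CH3(CH2)2COO- + H+
Ka = 10^(−4.82) = 1.51 × 10^-5
From the ICE table, Ka = [H+]²/(0.000598 − [H+]) = 1.51 × 10^-5.
Here C₀/Ka ≈ 39.6, so the small-[H+] approximation fails. Use the quadratic:
[H+] = [−1.51e-05 + √(1.51e-05² + 3.61e-08)]/2 = 8.78 × 10^-5 M
pH = −log[H+] = −log(8.78 × 10^-5) = 4.06

pH = 4.06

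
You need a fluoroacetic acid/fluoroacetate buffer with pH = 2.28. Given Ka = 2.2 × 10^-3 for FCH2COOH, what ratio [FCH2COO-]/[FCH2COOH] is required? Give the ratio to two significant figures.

ratio = 0.42

pKa = -log(2.2 × 10^-3) = 2.658
pH = pKa + log(r) ⇒ log(r) = 2.28 − 2.658 = -0.378
r = [FCH2COO-]/[FCH2COOH] = 10^(-0.378) = 0.419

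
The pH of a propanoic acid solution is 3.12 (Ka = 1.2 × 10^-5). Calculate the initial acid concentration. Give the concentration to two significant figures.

C₀ = 4.9 × 10^-2 M

[H+] = 10^(-3.12) = 7.59 × 10^-4 M = x
Ka = x²/(C₀ − x) ⇒ C₀ = x + x²/Ka
C₀ = 7.59 × 10^-4 + (7.59 × 10^-4)²/(1.2 × 10^-5) = 4.88 × 10^-2 M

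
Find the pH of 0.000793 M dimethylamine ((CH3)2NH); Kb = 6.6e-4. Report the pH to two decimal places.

pH = 10.67

(CH3)2NH + H2O ⇌ (CH3)2NH2+ + OH-
Let x = [OH-] at equilibrium. Kb = x²/(0.000793 − x).
The 5% rule fails; solving x² + Kb·x − Kb·C₀ = 0 exactly:
x = [−0.00066 + √(0.00066² + 2.09e-06)]/2 = 4.65 × 10^-4 M
pOH = 3.33, so pH = 14.00 − pOH = 10.67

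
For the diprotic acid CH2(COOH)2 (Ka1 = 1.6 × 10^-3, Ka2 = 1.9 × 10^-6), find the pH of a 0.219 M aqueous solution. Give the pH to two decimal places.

pH = 1.75

Ka1 ≫ Ka2, so treat the first dissociation as the only significant source of H+.
Ka1 = x²/(0.219 − x) = 1.6 × 10^-3
Solving the quadratic: x = (−Ka1 + √(Ka1² + 4·Ka1·C₀))/2 = 1.79 × 10^-2 M
pH = −log(1.79 × 10^-2) = 1.75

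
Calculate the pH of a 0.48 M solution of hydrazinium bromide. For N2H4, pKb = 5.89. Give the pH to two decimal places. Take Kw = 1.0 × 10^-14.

N2H5+ is the conjugate acid of the weak base N2H4.
Kb = 10^(−5.89) = 1.29 × 10^-6
Ka = Kw/Kb = 1.0×10^-14 / 1.29 × 10^-6 = 7.75 × 10^-9
Let x = [H+] at equilibrium. Ka = x²/(0.48 − x).
Assume x ≪ 0.48: x ≈ √(7.75 × 10^-9 × 0.48) = 6.10 × 10^-5 M
(x/C₀ = 0.013% < 5%, so the approximation holds.)
pH = −log[H+] = −log(6.10 × 10^-5) = 4.21

pH = 4.21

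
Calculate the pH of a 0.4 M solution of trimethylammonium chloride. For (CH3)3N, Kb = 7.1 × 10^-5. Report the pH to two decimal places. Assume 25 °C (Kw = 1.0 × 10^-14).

(CH3)3NH+ is the conjugate acid of the weak base (CH3)3N.
Ka = Kw/Kb = 1.0×10^-14 / 7.1 × 10^-5 = 1.41 × 10^-10
From the ICE table, Ka = x²/(0.4 − x) = 1.41 × 10^-10.
Neglecting x in the denominator: x = √(1.41 × 10^-10 × 0.4) = 7.51 × 10^-6 M
(x/C₀ = 0.0019% < 5%, so the approximation holds.)
pH = −log(7.51 × 10^-6) = 5.12

pH = 5.12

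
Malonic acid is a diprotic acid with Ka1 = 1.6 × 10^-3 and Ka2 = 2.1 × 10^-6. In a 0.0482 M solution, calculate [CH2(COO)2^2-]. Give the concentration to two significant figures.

2.1 × 10^-6 M

First ionization gives [H+] ≈ [CH2(COOH)COO-] = 8.02 × 10^-3 M.
Second step: Ka2 = [H+][CH2(COO)2^2-]/[CH2(COOH)COO-] ≈ [CH2(COO)2^2-] (since [H+] ≈ [CH2(COOH)COO-]).
So [CH2(COO)2^2-] ≈ Ka2.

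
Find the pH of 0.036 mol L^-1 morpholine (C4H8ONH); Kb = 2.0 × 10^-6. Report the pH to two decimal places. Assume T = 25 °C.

C4H8ONH + H2O ⇌ C4H8ONH2+ + OH-
Let x = [OH-] at equilibrium. Kb = x²/(0.036 − x).
Since Kb ≪ C₀, x ≈ √(Kb·C₀) = 2.68 × 10^-4 M.
pOH = −log(2.68 × 10^-4) = 3.57; pH = 14.00 − 3.57 = 10.43

pH = 10.43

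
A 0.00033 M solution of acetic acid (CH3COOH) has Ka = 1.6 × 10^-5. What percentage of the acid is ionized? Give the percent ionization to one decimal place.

19.7%

CH3COOH ⇌ CH3COO- + H+; let x = [H+] at equilibrium.
Solve x² + 1.6e-05x − 5.28e-09 = 0 → x = 6.51 × 10^-5 M
Fraction ionized = 6.51 × 10^-5 / 0.00033 = 0.1973 → 19.7%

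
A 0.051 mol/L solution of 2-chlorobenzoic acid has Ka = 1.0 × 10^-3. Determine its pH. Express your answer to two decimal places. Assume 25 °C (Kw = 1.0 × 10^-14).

pH = 2.18

ClC6H4COOH ⇌ ClC6H4COO- + H+
Let x = [H+] at equilibrium. Ka = x²/(0.051 − x).
Here C₀/Ka ≈ 51, so the small-x approximation fails. Use the quadratic:
x = [−0.001 + √(0.001² + 0.000204)]/2 = 6.66 × 10^-3 M
pH = −log(6.66 × 10^-3) = 2.18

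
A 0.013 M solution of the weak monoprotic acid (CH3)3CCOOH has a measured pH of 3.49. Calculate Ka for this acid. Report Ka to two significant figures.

[H+] = 10^(-3.49) = 3.24 × 10^-4 M
At equilibrium [HA] = 0.013 − 3.24 × 10^-4 = 1.27 × 10^-2 M
Ka = [H+][A-]/[HA] = (3.24 × 10^-4)² / 1.27 × 10^-2 = 8.3 × 10^-6

Ka = 8.3 × 10^-6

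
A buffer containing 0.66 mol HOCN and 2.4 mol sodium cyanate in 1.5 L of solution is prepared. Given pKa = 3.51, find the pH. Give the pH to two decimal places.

pH = 4.07

Henderson–Hasselbalch: pH = pKa + log([OCN-]/[HOCN]) = 3.51 + log(2.4/0.66)
pH = 3.51 + (+0.561) = 4.07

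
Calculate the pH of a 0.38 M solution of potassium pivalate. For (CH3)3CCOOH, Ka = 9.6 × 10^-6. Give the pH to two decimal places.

pH = 9.30

(CH3)3CCOO- is the conjugate base of the weak acid (CH3)3CCOOH.
Kb = Kw/Ka = 1.0×10^-14 / 9.6 × 10^-6 = 1.04 × 10^-9
Kb = [OH-]²/(0.38 − [OH-]) = 1.04 × 10^-9
Neglecting [OH-] in the denominator: [OH-] = √(1.04 × 10^-9 × 0.38) = 1.99 × 10^-5 M
([OH-]/C₀ = 0.0052% < 5%, so the approximation holds.)
pOH = −log(1.99 × 10^-5) = 4.70; pH = 14.00 − 4.70 = 9.30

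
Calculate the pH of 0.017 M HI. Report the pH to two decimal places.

HI is a strong acid and dissociates completely, so [H+] = 0.017 M.
pH = -log(0.017) = 1.77

pH = 1.77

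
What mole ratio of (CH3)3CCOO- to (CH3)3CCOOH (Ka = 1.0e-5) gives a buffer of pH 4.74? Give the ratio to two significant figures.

ratio = 0.55

pKa = -log(1.0 × 10^-5) = 5.000
pH = pKa + log(r) ⇒ log(r) = 4.74 − 5.000 = -0.260
r = [(CH3)3CCOO-]/[(CH3)3CCOOH] = 10^(-0.260) = 0.55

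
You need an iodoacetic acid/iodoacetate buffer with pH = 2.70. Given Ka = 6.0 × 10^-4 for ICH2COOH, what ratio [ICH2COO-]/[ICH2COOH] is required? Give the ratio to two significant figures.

ratio = 0.30

pKa = -log(6.0 × 10^-4) = 3.222
pH = pKa + log(r) ⇒ log(r) = 2.70 − 3.222 = -0.522
r = [ICH2COO-]/[ICH2COOH] = 10^(-0.522) = 0.301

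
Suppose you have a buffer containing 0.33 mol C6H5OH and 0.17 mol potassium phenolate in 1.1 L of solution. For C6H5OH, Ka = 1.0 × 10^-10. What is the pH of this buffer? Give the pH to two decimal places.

pKa = −log(1.0 × 10^-10) = 10.000
Henderson–Hasselbalch: pH = pKa + log([C6H5O-]/[C6H5OH]) = 10.000 + log(0.17/0.33)
pH = 10.000 + (-0.288) = 9.71

pH = 9.71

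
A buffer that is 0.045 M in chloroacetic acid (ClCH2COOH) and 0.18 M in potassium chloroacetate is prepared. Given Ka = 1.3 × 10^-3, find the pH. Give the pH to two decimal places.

pH = 3.49

pKa = −log(1.3 × 10^-3) = 2.886
pH = pKa + log([A⁻]/[HA]) = 2.886 + log(0.18/0.045)
pH = 2.886 + (+0.602) = 3.49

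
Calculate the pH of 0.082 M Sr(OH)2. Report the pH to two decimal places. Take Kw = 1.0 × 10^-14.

Sr(OH)2 is a strong base (each formula unit releases 2 OH-); [OH-] = 0.164 M.
pOH = -log(0.164) = 0.79
pH = 14.00 - 0.79 = 13.21

pH = 13.21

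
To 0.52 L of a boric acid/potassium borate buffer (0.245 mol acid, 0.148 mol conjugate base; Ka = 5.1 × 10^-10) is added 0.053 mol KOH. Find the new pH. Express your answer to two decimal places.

pH = 9.31

After neutralization: n(B(OH)3) = 0.192 mol, n(B(OH)4-) = 0.201 mol.
pKa = −log(5.1 × 10^-10) = 9.292
pH = pKa + log(n_B(OH)4-/n_B(OH)3) = 9.292 + log(0.201/0.192) = 9.292 + (+0.020)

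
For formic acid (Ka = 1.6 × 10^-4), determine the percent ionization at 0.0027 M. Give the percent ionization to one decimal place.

21.6%

HCOOH ⇌ HCOO- + H+; let x = [H+] at equilibrium.
Solve x² + 0.00016x − 4.32e-07 = 0 → x = 5.82 × 10^-4 M
% ionization = x/C₀ × 100% = 5.82 × 10^-4/0.0027 × 100% = 21.6%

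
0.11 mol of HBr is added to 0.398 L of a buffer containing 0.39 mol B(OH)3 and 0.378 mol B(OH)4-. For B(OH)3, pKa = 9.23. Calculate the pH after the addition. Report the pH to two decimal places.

After neutralization: n(B(OH)3) = 0.5 mol, n(B(OH)4-) = 0.268 mol.
pH = pKa + log(n_B(OH)4-/n_B(OH)3) = 9.23 + log(0.268/0.5) = 9.23 + (-0.271)

pH = 8.96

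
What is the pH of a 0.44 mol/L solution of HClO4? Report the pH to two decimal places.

HClO4 is a strong acid and dissociates completely, so [H+] = 0.44 M.
pH = -log(0.44) = 0.36

pH = 0.36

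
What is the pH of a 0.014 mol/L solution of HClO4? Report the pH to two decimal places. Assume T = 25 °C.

HClO4 is a strong acid and dissociates completely, so [H+] = 0.014 M.
pH = -log(0.014) = 1.85

pH = 1.85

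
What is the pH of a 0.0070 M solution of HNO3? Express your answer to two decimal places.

pH = 2.15

HNO3 is a strong acid and dissociates completely, so [H+] = 0.0070 M.
pH = -log(0.007) = 2.15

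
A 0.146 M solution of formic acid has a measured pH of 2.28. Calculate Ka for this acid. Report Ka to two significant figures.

[H+] = 10^(-2.28) = 5.25 × 10^-3 M
At equilibrium [HA] = 0.146 − 5.25 × 10^-3 = 1.41 × 10^-1 M
Ka = [H+][A-]/[HA] = (5.25 × 10^-3)² / 1.41 × 10^-1 = 2.0 × 10^-4

Ka = 2.0 × 10^-4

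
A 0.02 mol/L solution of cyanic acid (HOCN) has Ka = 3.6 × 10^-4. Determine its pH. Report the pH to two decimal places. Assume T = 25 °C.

pH = 2.60

HOCN ⇌ OCN- + H+
From the ICE table, Ka = x²/(0.02 − x) = 3.6 × 10^-4.
x is not negligible relative to C₀; solve x² + 0.00036·x − 7.2e-06 = 0.
x = [−0.00036 + √(0.00036² + 2.88e-05)]/2 = 2.51 × 10^-3 M
pH = −log(2.51 × 10^-3) = 2.60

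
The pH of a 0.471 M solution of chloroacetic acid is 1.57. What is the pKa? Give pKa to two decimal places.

[H+] = 10^(-1.57) = 2.69 × 10^-2 M
At equilibrium [HA] = 0.471 − 2.69 × 10^-2 = 4.44 × 10^-1 M
Ka = [H+][A-]/[HA] = (2.69 × 10^-2)² / 4.44 × 10^-1 = 1.63 × 10^-3
pKa = -log(1.63 × 10^-3) = 2.79

pKa = 2.79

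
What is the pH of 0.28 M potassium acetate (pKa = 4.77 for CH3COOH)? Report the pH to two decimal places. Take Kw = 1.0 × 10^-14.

CH3COO- is the conjugate base of the weak acid CH3COOH.
Ka = 10^(−4.77) = 1.70 × 10^-5
Kb = Kw/Ka = 1.0×10^-14 / 1.70 × 10^-5 = 5.88 × 10^-10
From the ICE table, Kb = x²/(0.28 − x) = 5.88 × 10^-10.
Neglecting x in the denominator: x = √(5.88 × 10^-10 × 0.28) = 1.28 × 10^-5 M
(x/C₀ = 0.0046% < 5%, so the approximation holds.)
pOH = −log(1.28 × 10^-5) = 4.89; pH = 14.00 − 4.89 = 9.11

pH = 9.11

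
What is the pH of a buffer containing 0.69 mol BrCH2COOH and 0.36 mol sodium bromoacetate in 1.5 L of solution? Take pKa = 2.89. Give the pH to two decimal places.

Henderson–Hasselbalch: pH = pKa + log([BrCH2COO-]/[BrCH2COOH]) = 2.89 + log(0.36/0.69)
pH = 2.89 + (-0.283) = 2.61

pH = 2.61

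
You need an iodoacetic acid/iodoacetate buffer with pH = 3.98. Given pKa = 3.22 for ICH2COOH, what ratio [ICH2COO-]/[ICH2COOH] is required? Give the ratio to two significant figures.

pH = pKa + log(r) ⇒ log(r) = 3.98 − 3.22 = +0.76
r = [ICH2COO-]/[ICH2COOH] = 10^(+0.76) = 5.75

ratio = 5.8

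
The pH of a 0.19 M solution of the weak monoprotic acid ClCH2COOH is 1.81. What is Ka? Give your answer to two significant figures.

Ka = 1.4 × 10^-3

[H+] = 10^(-1.81) = 1.55 × 10^-2 M
At equilibrium [HA] = 0.19 − 1.55 × 10^-2 = 1.74 × 10^-1 M
Ka = [H+][A-]/[HA] = (1.55 × 10^-2)² / 1.74 × 10^-1 = 1.4 × 10^-3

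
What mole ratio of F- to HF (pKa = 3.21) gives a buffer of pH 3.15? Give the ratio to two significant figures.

ratio = 0.87

pH = pKa + log(r) ⇒ log(r) = 3.15 − 3.21 = -0.06
r = [F-]/[HF] = 10^(-0.06) = 0.871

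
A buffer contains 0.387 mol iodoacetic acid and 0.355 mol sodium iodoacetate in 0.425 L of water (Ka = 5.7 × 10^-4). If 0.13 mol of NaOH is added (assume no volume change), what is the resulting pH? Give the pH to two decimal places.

OH- converts ICH2COOH to ICH2COO-: ICH2COOH → 0.257 mol, ICH2COO- → 0.485 mol.
pKa = −log(5.7 × 10^-4) = 3.244
pH = pKa + log(n_ICH2COO-/n_ICH2COOH) = 3.244 + log(0.485/0.257) = 3.244 + (+0.276)

pH = 3.52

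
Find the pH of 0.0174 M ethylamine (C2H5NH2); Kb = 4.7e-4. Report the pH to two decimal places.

pH = 11.42

C2H5NH2 + H2O ⇌ C2H5NH3+ + OH-
Let x = [OH-] at equilibrium. Kb = x²/(0.0174 − x).
Here C₀/Kb ≈ 37, so the small-x approximation fails. Use the quadratic:
x = (−Kb + √(Kb² + 4·Kb·C₀))/2 = 2.63 × 10^-3 M
pOH = −log(2.63 × 10^-3) = 2.58; pH = 14.00 − 2.58 = 11.42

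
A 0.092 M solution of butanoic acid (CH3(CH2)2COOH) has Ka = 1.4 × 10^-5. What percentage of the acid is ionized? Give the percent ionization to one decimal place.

CH3(CH2)2COOH ⇌ CH3(CH2)2COO- + H+; let x = [H+] at equilibrium.
x ≈ √(Ka·C₀) = √(1.4 × 10^-5 × 0.092) = 1.13 × 10^-3 M
Fraction ionized = 1.13 × 10^-3 / 0.092 = 0.0123 → 1.2%

1.2%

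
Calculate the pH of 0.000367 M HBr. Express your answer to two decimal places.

HBr is a strong acid and dissociates completely, so [H+] = 0.000367 M.
pH = -log(0.000367) = 3.44

pH = 3.44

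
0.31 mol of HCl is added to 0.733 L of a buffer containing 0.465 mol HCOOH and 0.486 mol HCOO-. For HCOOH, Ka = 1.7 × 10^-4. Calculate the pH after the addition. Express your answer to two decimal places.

pH = 3.13

Added H+ converts HCOO- to HCOOH: HCOOH → 0.775 mol, HCOO- → 0.176 mol.
pKa = −log(1.7 × 10^-4) = 3.770
Henderson–Hasselbalch with mole ratio 0.176/0.775: pH = 3.770 + (-0.644)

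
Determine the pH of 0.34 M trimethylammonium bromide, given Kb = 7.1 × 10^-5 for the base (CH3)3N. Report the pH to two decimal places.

pH = 5.16

(CH3)3NH+ is the conjugate acid of the weak base (CH3)3N.
Ka = Kw/Kb = 1.0×10^-14 / 7.1 × 10^-5 = 1.41 × 10^-10
From the ICE table, Ka = [H+]²/(0.34 − [H+]) = 1.41 × 10^-10.
Neglecting [H+] in the denominator: [H+] = √(1.41 × 10^-10 × 0.34) = 6.92 × 10^-6 M
([H+]/C₀ = 0.002% < 5%, so the approximation holds.)
pH = −log[H+] = −log(6.92 × 10^-6) = 5.16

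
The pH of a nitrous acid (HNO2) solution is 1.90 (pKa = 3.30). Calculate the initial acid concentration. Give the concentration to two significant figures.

[H+] = 10^(-1.90) = 1.26 × 10^-2 M = x
Ka = 10^(−3.30) = 5.01 × 10^-4
Ka = x²/(C₀ − x) ⇒ C₀ = x + x²/Ka
C₀ = 1.26 × 10^-2 + (1.26 × 10^-2)²/(5.01 × 10^-4) = 3.29 × 10^-1 M

C₀ = 3.3 × 10^-1 M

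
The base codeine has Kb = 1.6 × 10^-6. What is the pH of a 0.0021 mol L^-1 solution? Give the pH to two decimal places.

pH = 9.76

C18H21NO3 + H2O ⇌ C18H22NO3+ + OH-
Kb = [OH-]²/(0.0021 − [OH-]) = 1.6 × 10^-6
Assume [OH-] ≪ 0.0021: [OH-] ≈ √(1.6 × 10^-6 × 0.0021) = 5.80 × 10^-5 M
pOH = 4.24, so pH = 14.00 − pOH = 9.76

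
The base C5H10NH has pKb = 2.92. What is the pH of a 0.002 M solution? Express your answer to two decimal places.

C5H10NH + H2O ⇌ C5H10NH2+ + OH-
Kb = 10^(−2.92) = 1.20 × 10^-3
From the ICE table, Kb = [OH-]²/(0.002 − [OH-]) = 1.20 × 10^-3.
The 5% rule fails; solving [OH-]² + Kb·[OH-] − Kb·C₀ = 0 exactly:
[OH-] = [−0.0012 + √(0.0012² + 9.6e-06)]/2 = 1.06 × 10^-3 M
pOH = 2.97, so pH = 14.00 − pOH = 11.03

pH = 11.03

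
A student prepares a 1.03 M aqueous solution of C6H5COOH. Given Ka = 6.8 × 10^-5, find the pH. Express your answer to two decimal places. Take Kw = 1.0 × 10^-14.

pH = 2.08

C6H5COOH ⇌ C6H5COO- + H+
From the ICE table, Ka = [H+]²/(1.03 − [H+]) = 6.8 × 10^-5.
Assume [H+] ≪ 1.03: [H+] ≈ √(6.8 × 10^-5 × 1.03) = 8.37 × 10^-3 M
pH = −log[H+] = −log(8.37 × 10^-3) = 2.08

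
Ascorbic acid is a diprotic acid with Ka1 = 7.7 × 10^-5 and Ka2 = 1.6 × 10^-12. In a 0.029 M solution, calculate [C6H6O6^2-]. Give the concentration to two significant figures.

1.6 × 10^-12 M

First ionization gives [H+] ≈ [HC6H6O6-] = 1.46 × 10^-3 M.
Second step: Ka2 = [H+][C6H6O6^2-]/[HC6H6O6-] ≈ [C6H6O6^2-] (since [H+] ≈ [HC6H6O6-]).
So [C6H6O6^2-] ≈ Ka2.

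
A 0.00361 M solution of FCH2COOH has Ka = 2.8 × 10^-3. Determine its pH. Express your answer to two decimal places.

FCH2COOH ⇌ FCH2COO- + H+
Let x = [H+] at equilibrium. Ka = x²/(0.00361 − x).
The 5% rule fails; solving x² + Ka·x − Ka·C₀ = 0 exactly:
x = [−0.0028 + √(0.0028² + 4.04e-05)]/2 = 2.07 × 10^-3 M
pH = −log[H+] = −log(2.07 × 10^-3) = 2.68

pH = 2.68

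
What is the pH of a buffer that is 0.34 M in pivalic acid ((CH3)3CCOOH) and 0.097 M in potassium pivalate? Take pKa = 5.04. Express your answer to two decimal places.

pH = 4.50

Henderson–Hasselbalch: pH = pKa + log([(CH3)3CCOO-]/[(CH3)3CCOOH]) = 5.04 + log(0.097/0.34)
pH = 5.04 + (-0.545) = 4.50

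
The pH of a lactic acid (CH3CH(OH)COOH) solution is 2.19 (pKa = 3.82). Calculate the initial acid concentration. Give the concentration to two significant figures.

[H+] = 10^(-2.19) = 6.46 × 10^-3 M = x
Ka = 10^(−3.82) = 1.51 × 10^-4
Ka = x²/(C₀ − x) ⇒ C₀ = x + x²/Ka
C₀ = 6.46 × 10^-3 + (6.46 × 10^-3)²/(1.51 × 10^-4) = 2.83 × 10^-1 M

C₀ = 2.8 × 10^-1 M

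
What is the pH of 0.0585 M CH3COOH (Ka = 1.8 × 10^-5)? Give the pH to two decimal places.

CH3COOH ⇌ CH3COO- + H+
Ka = x²/(0.0585 − x) = 1.8 × 10^-5
Assume x ≪ 0.0585: x ≈ √(1.8 × 10^-5 × 0.0585) = 1.03 × 10^-3 M
Check: 1.8% ionized — well under 5%, approximation valid.
pH = −log[H+] = −log(1.03 × 10^-3) = 2.99

pH = 2.99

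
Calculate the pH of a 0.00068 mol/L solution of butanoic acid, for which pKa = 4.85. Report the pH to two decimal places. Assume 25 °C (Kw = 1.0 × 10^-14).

pH = 4.04

CH3(CH2)2COOH ⇌ CH3(CH2)2COO- + H+
Ka = 10^(−4.85) = 1.41 × 10^-5
From the ICE table, Ka = [H+]²/(0.00068 − [H+]) = 1.41 × 10^-5.
Here C₀/Ka ≈ 48.2, so the small-[H+] approximation fails. Use the quadratic:
[H+] = [−1.41e-05 + √(1.41e-05² + 3.84e-08)]/2 = 9.11 × 10^-5 M
pH = −log(9.11 × 10^-5) = 4.04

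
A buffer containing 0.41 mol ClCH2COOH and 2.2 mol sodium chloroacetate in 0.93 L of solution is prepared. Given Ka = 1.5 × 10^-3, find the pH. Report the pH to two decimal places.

pH = 3.55

pKa = −log(1.5 × 10^-3) = 2.824
pH = pKa + log([A⁻]/[HA]) = 2.824 + log(2.2/0.41)
pH = 2.824 + (+0.730) = 3.55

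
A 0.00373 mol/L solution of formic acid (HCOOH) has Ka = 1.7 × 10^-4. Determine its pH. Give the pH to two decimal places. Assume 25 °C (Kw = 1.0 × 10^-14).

HCOOH ⇌ HCOO- + H+
Ka = [H+]²/(0.00373 − [H+]) = 1.7 × 10^-4
The 5% rule fails; solving [H+]² + Ka·[H+] − Ka·C₀ = 0 exactly:
[H+] = (−Ka + √(Ka² + 4·Ka·C₀))/2 = 7.16 × 10^-4 M
pH = −log[H+] = −log(7.16 × 10^-4) = 3.15

pH = 3.15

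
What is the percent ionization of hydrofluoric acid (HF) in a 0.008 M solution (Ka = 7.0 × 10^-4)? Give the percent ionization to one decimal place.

HF ⇌ F- + H+; let x = [H+] at equilibrium.
Ka = x²/(C₀ − x); solving the quadratic gives x = 2.04 × 10^-3 M.
Fraction ionized = 2.04 × 10^-3 / 0.008 = 0.2550 → 25.5%

25.5%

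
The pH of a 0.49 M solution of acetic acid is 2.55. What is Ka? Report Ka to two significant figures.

[H+] = 10^(-2.55) = 2.82 × 10^-3 M
At equilibrium [HA] = 0.49 − 2.82 × 10^-3 = 4.87 × 10^-1 M
Ka = [H+][A-]/[HA] = (2.82 × 10^-3)² / 4.87 × 10^-1 = 1.6 × 10^-5

Ka = 1.6 × 10^-5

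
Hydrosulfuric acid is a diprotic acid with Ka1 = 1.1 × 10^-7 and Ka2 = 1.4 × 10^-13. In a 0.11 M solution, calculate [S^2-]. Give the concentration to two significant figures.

First ionization gives [H+] ≈ [HS-] = 1.10 × 10^-4 M.
Second step: Ka2 = [H+][S^2-]/[HS-] ≈ [S^2-] (since [H+] ≈ [HS-]).
So [S^2-] ≈ Ka2.

1.4 × 10^-13 M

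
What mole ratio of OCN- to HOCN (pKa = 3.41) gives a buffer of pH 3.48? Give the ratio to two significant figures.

ratio = 1.2

pH = pKa + log(r) ⇒ log(r) = 3.48 − 3.41 = +0.07
r = [OCN-]/[HOCN] = 10^(+0.07) = 1.17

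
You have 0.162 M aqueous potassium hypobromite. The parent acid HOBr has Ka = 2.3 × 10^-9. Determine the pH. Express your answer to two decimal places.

OBr- is the conjugate base of the weak acid HOBr.
Kb = Kw/Ka = 1.0×10^-14 / 2.3 × 10^-9 = 4.35 × 10^-6
From the ICE table, Kb = [OH-]²/(0.162 − [OH-]) = 4.35 × 10^-6.
Since Kb ≪ C₀, [OH-] ≈ √(Kb·C₀) = 8.39 × 10^-4 M.
pOH = −log(8.39 × 10^-4) = 3.08; pH = 14.00 − 3.08 = 10.92

pH = 10.92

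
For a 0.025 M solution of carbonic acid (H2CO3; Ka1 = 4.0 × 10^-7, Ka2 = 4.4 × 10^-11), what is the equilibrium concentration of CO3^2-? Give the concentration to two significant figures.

4.4 × 10^-11 M

First ionization gives [H+] ≈ [HCO3-] = 1.00 × 10^-4 M.
Second step: Ka2 = [H+][CO3^2-]/[HCO3-] ≈ [CO3^2-] (since [H+] ≈ [HCO3-]).
So [CO3^2-] ≈ Ka2.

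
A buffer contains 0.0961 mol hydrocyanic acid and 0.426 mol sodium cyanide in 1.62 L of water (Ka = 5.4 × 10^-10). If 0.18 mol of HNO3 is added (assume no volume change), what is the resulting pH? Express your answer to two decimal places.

Added H+ converts CN- to HCN: HCN → 0.276 mol, CN- → 0.246 mol.
pKa = −log(5.4 × 10^-10) = 9.268
pH = pKa + log(n_CN-/n_HCN) = 9.268 + log(0.246/0.276) = 9.268 + (-0.050)

pH = 9.22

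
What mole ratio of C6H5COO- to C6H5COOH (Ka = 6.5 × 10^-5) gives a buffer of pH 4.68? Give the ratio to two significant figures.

ratio = 3.1

pKa = -log(6.5 × 10^-5) = 4.187
pH = pKa + log(r) ⇒ log(r) = 4.68 − 4.187 = +0.493
r = [C6H5COO-]/[C6H5COOH] = 10^(+0.493) = 3.11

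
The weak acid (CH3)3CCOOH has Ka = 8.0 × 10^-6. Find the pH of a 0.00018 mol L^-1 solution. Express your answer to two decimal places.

(CH3)3CCOOH ⇌ (CH3)3CCOO- + H+
Ka = x²/(0.00018 − x) = 8.0 × 10^-6
x is not negligible relative to C₀; solve x² + 8e-06·x − 1.44e-09 = 0.
x = [−8e-06 + √(8e-06² + 5.76e-09)]/2 = 3.42 × 10^-5 M
pH = −log[H+] = −log(3.42 × 10^-5) = 4.47

pH = 4.47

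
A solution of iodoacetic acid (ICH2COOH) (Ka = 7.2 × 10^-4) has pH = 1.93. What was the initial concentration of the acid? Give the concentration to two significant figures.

[H+] = 10^(-1.93) = 1.17 × 10^-2 M = x
Ka = x²/(C₀ − x) ⇒ C₀ = x + x²/Ka
C₀ = 1.17 × 10^-2 + (1.17 × 10^-2)²/(7.2 × 10^-4) = 2.02 × 10^-1 M

C₀ = 2.0 × 10^-1 M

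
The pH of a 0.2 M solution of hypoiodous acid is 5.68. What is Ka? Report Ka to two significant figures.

Ka = 2.2 × 10^-11

[H+] = 10^(-5.68) = 2.09 × 10^-6 M
At equilibrium [HA] = 0.2 − 2.09 × 10^-6 = 2.00 × 10^-1 M
Ka = [H+][A-]/[HA] = (2.09 × 10^-6)² / 2.00 × 10^-1 = 2.2 × 10^-11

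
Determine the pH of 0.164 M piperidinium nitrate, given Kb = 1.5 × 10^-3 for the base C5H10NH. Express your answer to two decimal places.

C5H10NH2+ is the conjugate acid of the weak base C5H10NH.
Ka = Kw/Kb = 1.0×10^-14 / 1.5 × 10^-3 = 6.67 × 10^-12
Ka = x²/(0.164 − x) = 6.67 × 10^-12
Assume x ≪ 0.164: x ≈ √(6.67 × 10^-12 × 0.164) = 1.05 × 10^-6 M
(x/C₀ = 0.00064% < 5%, so the approximation holds.)
pH = −log(1.05 × 10^-6) = 5.98

pH = 5.98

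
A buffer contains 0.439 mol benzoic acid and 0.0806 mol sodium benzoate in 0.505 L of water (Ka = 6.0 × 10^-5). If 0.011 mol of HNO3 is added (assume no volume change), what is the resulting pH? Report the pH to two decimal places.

pH = 3.41

After neutralization: n(C6H5COOH) = 0.45 mol, n(C6H5COO-) = 0.0696 mol.
pKa = −log(6.0 × 10^-5) = 4.222
Henderson–Hasselbalch with mole ratio 0.0696/0.45: pH = 4.222 + (-0.811)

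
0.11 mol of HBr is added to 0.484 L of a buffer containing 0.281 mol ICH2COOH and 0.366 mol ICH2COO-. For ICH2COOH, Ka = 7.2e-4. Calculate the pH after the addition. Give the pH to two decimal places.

After neutralization: n(ICH2COOH) = 0.391 mol, n(ICH2COO-) = 0.256 mol.
pKa = −log(7.2 × 10^-4) = 3.143
Henderson–Hasselbalch with mole ratio 0.256/0.391: pH = 3.143 + (-0.184)

pH = 2.96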